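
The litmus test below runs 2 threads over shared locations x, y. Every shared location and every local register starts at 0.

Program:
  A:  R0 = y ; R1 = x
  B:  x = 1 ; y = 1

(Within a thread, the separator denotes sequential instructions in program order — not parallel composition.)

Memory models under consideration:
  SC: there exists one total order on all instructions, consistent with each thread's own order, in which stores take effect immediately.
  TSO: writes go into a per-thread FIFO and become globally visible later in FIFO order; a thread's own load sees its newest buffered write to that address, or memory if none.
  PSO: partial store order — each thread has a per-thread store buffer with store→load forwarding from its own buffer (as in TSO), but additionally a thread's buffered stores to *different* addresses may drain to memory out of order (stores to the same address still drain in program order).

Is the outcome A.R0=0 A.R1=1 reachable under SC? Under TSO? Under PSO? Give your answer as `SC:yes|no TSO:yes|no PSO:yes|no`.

SC:yes TSO:yes PSO:yes

outcome vector order: (A.R0,A.R1)
SC: 3 outcomes — {0/0, 0/1, 1/1}
TSO: 3 outcomes — {0/0, 0/1, 1/1}
PSO: 4 outcomes — {0/0, 0/1, 1/0, 1/1}
target 0/1 ∈ {SC,TSO,PSO}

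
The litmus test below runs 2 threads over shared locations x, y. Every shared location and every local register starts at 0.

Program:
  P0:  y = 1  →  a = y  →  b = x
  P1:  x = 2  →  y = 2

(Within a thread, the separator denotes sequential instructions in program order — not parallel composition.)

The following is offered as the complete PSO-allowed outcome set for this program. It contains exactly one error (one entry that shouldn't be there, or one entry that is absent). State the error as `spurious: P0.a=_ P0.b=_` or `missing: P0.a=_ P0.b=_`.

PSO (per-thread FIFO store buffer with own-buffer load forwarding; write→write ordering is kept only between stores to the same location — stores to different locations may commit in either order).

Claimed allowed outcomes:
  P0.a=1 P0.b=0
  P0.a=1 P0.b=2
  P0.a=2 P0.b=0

outcome vector order: (P0.a,P0.b)
PSO: 4 outcomes — {10; 12; 20; 22}
PSO∖claimed = {22}

missing: P0.a=2 P0.b=2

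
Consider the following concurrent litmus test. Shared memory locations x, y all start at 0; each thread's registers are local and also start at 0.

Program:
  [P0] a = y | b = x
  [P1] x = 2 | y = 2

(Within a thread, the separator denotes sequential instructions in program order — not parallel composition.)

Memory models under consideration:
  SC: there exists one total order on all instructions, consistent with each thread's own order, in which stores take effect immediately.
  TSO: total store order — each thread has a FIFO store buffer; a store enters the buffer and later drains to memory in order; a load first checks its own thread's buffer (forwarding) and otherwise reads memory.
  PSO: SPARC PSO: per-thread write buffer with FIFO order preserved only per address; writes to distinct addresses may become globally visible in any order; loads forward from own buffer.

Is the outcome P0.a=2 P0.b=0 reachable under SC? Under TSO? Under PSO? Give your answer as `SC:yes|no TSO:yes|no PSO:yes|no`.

outcome vector order: (P0.a,P0.b)
SC (3): (0,0) (0,2) (2,2)
TSO (3): (0,0) (0,2) (2,2)
PSO (4): (0,0) (0,2) (2,0) (2,2)
target (2,0) ∈ {PSO}

SC:no TSO:no PSO:yes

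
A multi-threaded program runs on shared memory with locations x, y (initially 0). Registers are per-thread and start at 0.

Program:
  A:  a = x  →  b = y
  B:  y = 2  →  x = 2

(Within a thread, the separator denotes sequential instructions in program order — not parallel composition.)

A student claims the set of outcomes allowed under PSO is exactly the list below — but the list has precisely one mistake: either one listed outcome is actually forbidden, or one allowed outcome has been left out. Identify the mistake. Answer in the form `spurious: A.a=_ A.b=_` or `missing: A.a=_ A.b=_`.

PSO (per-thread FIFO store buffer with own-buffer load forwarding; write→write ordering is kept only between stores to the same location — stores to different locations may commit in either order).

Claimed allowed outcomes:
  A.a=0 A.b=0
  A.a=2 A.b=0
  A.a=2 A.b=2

missing: A.a=0 A.b=2

outcome vector order: (A.a,A.b)
PSO (4): 00; 02; 20; 22
PSO∖claimed = {02}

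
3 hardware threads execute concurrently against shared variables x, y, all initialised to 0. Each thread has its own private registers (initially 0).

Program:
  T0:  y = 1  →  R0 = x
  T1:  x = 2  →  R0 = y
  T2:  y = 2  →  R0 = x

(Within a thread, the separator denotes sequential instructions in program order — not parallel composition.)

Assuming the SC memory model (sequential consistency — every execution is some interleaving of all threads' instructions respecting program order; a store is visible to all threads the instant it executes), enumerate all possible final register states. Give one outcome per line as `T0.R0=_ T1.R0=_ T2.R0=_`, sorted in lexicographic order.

outcome vector order: (T0.R0,T1.R0,T2.R0)
|SC outcomes| = 9

T0.R0=0 T1.R0=1 T2.R0=0
T0.R0=0 T1.R0=1 T2.R0=2
T0.R0=0 T1.R0=2 T2.R0=0
T0.R0=0 T1.R0=2 T2.R0=2
T0.R0=2 T1.R0=0 T2.R0=2
T0.R0=2 T1.R0=1 T2.R0=0
T0.R0=2 T1.R0=1 T2.R0=2
T0.R0=2 T1.R0=2 T2.R0=0
T0.R0=2 T1.R0=2 T2.R0=2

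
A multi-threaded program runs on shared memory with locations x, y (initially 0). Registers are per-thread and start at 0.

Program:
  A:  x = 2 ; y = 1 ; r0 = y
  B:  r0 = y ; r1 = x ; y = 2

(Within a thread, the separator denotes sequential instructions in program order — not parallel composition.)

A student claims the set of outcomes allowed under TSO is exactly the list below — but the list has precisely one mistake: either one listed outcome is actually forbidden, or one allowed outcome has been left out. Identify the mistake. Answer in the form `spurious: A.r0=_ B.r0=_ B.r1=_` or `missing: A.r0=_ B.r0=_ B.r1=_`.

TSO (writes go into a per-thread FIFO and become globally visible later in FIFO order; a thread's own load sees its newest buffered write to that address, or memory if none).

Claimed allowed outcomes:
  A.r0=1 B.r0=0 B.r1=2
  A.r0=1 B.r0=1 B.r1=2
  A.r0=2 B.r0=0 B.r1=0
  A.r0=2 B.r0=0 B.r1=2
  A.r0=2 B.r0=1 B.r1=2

missing: A.r0=1 B.r0=0 B.r1=0

outcome vector order: (A.r0,B.r0,B.r1)
TSO (6): <1 0 0>, <1 0 2>, <1 1 2>, <2 0 0>, <2 0 2>, <2 1 2>
TSO∖claimed = {<1 0 0>}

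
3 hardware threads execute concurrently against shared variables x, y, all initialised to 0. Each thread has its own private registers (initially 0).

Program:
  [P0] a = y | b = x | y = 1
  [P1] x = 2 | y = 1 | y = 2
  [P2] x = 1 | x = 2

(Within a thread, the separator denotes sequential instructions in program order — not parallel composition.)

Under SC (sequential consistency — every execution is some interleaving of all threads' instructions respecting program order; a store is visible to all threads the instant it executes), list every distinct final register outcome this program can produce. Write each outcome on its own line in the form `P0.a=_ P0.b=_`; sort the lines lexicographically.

outcome vector order: (P0.a,P0.b)
|SC outcomes| = 7

P0.a=0 P0.b=0
P0.a=0 P0.b=1
P0.a=0 P0.b=2
P0.a=1 P0.b=1
P0.a=1 P0.b=2
P0.a=2 P0.b=1
P0.a=2 P0.b=2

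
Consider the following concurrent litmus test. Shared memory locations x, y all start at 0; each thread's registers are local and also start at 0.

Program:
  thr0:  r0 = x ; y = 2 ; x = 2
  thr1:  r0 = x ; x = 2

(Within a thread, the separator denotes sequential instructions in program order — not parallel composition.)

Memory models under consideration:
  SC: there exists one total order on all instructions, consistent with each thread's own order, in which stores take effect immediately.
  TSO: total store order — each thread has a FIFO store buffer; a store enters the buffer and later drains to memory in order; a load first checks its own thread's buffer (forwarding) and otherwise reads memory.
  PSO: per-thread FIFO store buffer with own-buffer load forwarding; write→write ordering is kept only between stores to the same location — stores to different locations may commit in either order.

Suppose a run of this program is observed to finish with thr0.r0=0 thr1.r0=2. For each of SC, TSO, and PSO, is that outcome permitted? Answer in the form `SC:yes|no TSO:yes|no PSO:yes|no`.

outcome vector order: (thr0.r0,thr1.r0)
under SC → 0/0, 0/2, 2/0
under TSO → 0/0, 0/2, 2/0
under PSO → 0/0, 0/2, 2/0
target 0/2 ∈ {SC,TSO,PSO}

SC:yes TSO:yes PSO:yes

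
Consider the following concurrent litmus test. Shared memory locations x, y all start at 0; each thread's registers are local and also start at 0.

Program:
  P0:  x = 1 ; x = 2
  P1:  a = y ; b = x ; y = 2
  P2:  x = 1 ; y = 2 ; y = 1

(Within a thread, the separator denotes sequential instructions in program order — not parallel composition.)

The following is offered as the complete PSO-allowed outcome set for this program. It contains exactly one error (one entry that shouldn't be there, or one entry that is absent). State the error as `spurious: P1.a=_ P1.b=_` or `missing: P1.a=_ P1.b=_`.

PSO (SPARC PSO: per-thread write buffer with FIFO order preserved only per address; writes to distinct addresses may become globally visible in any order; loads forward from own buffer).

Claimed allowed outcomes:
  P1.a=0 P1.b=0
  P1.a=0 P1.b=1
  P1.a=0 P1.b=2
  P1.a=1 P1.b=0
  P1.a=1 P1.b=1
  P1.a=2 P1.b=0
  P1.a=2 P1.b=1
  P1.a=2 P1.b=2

missing: P1.a=1 P1.b=2

outcome vector order: (P1.a,P1.b)
[PSO] allowed = {0/0 0/1 0/2 1/0 1/1 1/2 2/0 2/1 2/2}
PSO∖claimed = {1/2}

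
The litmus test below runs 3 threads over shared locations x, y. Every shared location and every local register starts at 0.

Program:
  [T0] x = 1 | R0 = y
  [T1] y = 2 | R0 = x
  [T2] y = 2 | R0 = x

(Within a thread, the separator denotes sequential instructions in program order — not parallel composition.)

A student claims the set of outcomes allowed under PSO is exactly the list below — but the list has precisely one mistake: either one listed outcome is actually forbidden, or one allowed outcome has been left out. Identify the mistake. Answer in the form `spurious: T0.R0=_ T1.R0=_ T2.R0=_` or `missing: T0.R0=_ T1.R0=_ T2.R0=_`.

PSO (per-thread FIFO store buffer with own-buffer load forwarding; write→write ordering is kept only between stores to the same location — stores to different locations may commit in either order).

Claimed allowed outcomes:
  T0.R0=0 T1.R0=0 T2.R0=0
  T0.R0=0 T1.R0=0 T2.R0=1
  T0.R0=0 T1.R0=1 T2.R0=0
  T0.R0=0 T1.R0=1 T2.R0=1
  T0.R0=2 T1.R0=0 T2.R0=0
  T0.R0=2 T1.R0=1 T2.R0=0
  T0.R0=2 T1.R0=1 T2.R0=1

outcome vector order: (T0.R0,T1.R0,T2.R0)
PSO: 8 outcomes — {<0 0 0> <0 0 1> <0 1 0> <0 1 1> <2 0 0> <2 0 1> <2 1 0> <2 1 1>}
PSO∖claimed = {<2 0 1>}

missing: T0.R0=2 T1.R0=0 T2.R0=1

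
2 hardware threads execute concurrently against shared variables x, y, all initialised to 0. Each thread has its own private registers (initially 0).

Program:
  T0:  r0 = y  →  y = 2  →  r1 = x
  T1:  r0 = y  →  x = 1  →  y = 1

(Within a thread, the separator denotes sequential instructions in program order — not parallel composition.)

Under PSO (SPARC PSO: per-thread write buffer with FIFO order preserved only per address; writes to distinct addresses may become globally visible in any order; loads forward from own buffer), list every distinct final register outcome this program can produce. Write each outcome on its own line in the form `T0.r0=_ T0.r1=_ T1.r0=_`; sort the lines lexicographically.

outcome vector order: (T0.r0,T0.r1,T1.r0)
|PSO outcomes| = 6

T0.r0=0 T0.r1=0 T1.r0=0
T0.r0=0 T0.r1=0 T1.r0=2
T0.r0=0 T0.r1=1 T1.r0=0
T0.r0=0 T0.r1=1 T1.r0=2
T0.r0=1 T0.r1=0 T1.r0=0
T0.r0=1 T0.r1=1 T1.r0=0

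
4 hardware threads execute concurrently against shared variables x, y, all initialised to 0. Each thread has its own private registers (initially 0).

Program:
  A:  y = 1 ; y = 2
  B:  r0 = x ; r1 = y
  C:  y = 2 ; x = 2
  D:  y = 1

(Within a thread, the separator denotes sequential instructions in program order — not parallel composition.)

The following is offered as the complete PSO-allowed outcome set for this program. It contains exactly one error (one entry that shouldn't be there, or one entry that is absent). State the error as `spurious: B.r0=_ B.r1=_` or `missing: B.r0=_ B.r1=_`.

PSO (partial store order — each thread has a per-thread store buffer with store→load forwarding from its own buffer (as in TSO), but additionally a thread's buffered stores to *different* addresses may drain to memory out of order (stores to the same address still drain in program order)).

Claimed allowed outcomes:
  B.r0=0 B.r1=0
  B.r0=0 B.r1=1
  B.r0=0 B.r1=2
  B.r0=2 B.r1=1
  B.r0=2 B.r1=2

missing: B.r0=2 B.r1=0

outcome vector order: (B.r0,B.r1)
[PSO] allowed = {(0,0); (0,1); (0,2); (2,0); (2,1); (2,2)}
PSO∖claimed = {(2,0)}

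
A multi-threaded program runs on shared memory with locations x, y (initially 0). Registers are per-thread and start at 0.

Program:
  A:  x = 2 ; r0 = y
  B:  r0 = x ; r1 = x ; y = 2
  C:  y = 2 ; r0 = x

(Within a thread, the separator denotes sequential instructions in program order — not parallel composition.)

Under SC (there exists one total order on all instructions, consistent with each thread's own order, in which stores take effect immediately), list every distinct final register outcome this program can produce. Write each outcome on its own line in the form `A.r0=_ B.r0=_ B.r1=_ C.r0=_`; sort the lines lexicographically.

A.r0=0 B.r0=0 B.r1=0 C.r0=2
A.r0=0 B.r0=0 B.r1=2 C.r0=2
A.r0=0 B.r0=2 B.r1=2 C.r0=2
A.r0=2 B.r0=0 B.r1=0 C.r0=0
A.r0=2 B.r0=0 B.r1=0 C.r0=2
A.r0=2 B.r0=0 B.r1=2 C.r0=0
A.r0=2 B.r0=0 B.r1=2 C.r0=2
A.r0=2 B.r0=2 B.r1=2 C.r0=0
A.r0=2 B.r0=2 B.r1=2 C.r0=2

outcome vector order: (A.r0,B.r0,B.r1,C.r0)
|SC outcomes| = 9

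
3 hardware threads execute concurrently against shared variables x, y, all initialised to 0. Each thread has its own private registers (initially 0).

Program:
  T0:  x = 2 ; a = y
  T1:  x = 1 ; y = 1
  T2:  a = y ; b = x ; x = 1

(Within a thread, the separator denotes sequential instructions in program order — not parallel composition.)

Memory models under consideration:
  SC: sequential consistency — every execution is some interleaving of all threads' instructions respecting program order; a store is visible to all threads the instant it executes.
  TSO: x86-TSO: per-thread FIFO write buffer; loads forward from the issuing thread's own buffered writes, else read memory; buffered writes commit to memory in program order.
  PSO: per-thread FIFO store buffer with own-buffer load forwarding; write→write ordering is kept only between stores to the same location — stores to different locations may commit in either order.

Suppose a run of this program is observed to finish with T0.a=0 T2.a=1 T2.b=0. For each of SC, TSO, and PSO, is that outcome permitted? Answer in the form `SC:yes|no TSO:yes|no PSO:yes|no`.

outcome vector order: (T0.a,T2.a,T2.b)
[SC] allowed = {0/0/0, 0/0/1, 0/0/2, 0/1/1, 0/1/2, 1/0/0, 1/0/1, 1/0/2, 1/1/1, 1/1/2}
[TSO] allowed = {0/0/0, 0/0/1, 0/0/2, 0/1/1, 0/1/2, 1/0/0, 1/0/1, 1/0/2, 1/1/1, 1/1/2}
[PSO] allowed = {0/0/0, 0/0/1, 0/0/2, 0/1/0, 0/1/1, 0/1/2, 1/0/0, 1/0/1, 1/0/2, 1/1/0, 1/1/1, 1/1/2}
target 0/1/0 ∈ {PSO}

SC:no TSO:no PSO:yes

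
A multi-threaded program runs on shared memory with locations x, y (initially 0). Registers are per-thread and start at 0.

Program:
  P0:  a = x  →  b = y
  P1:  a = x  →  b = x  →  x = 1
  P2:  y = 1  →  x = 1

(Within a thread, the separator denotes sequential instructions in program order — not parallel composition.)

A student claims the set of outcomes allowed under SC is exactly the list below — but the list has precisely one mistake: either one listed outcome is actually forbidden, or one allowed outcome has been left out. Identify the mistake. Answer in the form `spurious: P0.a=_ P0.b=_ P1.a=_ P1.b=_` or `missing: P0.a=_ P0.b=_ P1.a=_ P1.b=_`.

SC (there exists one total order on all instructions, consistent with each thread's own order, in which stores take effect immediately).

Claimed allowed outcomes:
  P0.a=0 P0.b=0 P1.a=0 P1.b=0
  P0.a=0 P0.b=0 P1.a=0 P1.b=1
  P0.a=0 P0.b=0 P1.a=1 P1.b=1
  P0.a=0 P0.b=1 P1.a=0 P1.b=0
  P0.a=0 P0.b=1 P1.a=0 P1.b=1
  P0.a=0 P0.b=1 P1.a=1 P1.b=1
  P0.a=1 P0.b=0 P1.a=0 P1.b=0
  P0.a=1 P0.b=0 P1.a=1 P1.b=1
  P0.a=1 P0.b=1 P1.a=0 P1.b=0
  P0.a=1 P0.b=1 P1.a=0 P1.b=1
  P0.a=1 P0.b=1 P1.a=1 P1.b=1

outcome vector order: (P0.a,P0.b,P1.a,P1.b)
under SC → <0 0 0 0> <0 0 0 1> <0 0 1 1> <0 1 0 0> <0 1 0 1> <0 1 1 1> <1 0 0 0> <1 1 0 0> <1 1 0 1> <1 1 1 1>
claimed∖SC = {<1 0 1 1>}

spurious: P0.a=1 P0.b=0 P1.a=1 P1.b=1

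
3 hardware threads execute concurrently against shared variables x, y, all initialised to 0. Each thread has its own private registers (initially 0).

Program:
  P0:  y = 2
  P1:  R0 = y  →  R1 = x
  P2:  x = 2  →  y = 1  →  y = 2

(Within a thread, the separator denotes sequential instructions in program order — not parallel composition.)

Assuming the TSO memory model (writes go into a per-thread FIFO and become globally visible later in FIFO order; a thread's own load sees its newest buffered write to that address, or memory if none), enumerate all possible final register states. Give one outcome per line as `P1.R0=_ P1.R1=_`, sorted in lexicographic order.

outcome vector order: (P1.R0,P1.R1)
|TSO outcomes| = 5

P1.R0=0 P1.R1=0
P1.R0=0 P1.R1=2
P1.R0=1 P1.R1=2
P1.R0=2 P1.R1=0
P1.R0=2 P1.R1=2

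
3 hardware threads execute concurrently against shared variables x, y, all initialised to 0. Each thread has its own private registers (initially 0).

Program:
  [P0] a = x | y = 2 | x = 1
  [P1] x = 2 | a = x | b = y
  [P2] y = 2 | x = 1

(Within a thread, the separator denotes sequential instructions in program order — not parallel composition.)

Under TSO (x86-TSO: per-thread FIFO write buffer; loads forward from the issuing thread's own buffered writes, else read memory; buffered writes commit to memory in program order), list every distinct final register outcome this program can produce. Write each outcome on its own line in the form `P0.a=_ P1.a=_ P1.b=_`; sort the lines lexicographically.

P0.a=0 P1.a=1 P1.b=2
P0.a=0 P1.a=2 P1.b=0
P0.a=0 P1.a=2 P1.b=2
P0.a=1 P1.a=1 P1.b=2
P0.a=1 P1.a=2 P1.b=0
P0.a=1 P1.a=2 P1.b=2
P0.a=2 P1.a=1 P1.b=2
P0.a=2 P1.a=2 P1.b=0
P0.a=2 P1.a=2 P1.b=2

outcome vector order: (P0.a,P1.a,P1.b)
|TSO outcomes| = 9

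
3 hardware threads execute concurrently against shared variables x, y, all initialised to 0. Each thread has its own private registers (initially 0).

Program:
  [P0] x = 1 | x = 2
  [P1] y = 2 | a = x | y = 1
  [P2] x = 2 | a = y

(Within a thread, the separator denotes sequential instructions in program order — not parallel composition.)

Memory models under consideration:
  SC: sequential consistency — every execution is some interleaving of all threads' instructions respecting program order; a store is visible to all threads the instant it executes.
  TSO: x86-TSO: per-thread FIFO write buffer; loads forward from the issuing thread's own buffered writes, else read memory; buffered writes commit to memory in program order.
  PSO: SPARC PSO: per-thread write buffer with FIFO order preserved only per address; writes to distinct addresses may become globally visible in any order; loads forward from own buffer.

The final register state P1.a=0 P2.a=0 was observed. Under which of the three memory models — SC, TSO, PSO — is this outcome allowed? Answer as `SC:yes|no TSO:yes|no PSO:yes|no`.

SC:no TSO:yes PSO:yes

outcome vector order: (P1.a,P2.a)
[SC] allowed = {01; 02; 10; 11; 12; 20; 21; 22}
[TSO] allowed = {00; 01; 02; 10; 11; 12; 20; 21; 22}
[PSO] allowed = {00; 01; 02; 10; 11; 12; 20; 21; 22}
target 00 ∈ {TSO,PSO}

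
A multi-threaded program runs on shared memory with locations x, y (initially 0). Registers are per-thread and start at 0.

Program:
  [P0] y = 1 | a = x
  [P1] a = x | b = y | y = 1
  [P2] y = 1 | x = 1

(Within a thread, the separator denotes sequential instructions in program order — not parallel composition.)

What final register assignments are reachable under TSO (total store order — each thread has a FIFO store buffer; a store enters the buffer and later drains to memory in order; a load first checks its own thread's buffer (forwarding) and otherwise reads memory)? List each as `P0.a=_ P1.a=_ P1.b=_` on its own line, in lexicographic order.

P0.a=0 P1.a=0 P1.b=0
P0.a=0 P1.a=0 P1.b=1
P0.a=0 P1.a=1 P1.b=1
P0.a=1 P1.a=0 P1.b=0
P0.a=1 P1.a=0 P1.b=1
P0.a=1 P1.a=1 P1.b=1

outcome vector order: (P0.a,P1.a,P1.b)
|TSO outcomes| = 6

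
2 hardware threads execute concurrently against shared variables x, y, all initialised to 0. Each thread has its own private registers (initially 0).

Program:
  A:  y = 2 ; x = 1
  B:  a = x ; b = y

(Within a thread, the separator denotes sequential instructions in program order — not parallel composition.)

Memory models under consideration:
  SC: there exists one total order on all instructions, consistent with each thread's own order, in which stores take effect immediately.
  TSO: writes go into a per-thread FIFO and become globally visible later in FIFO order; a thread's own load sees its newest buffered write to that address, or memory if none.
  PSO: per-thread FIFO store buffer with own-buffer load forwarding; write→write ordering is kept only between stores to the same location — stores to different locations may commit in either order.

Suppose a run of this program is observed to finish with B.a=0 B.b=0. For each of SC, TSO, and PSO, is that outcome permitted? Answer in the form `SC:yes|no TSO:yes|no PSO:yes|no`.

SC:yes TSO:yes PSO:yes

outcome vector order: (B.a,B.b)
[SC] allowed = {<0 0>, <0 2>, <1 2>}
[TSO] allowed = {<0 0>, <0 2>, <1 2>}
[PSO] allowed = {<0 0>, <0 2>, <1 0>, <1 2>}
target <0 0> ∈ {SC,TSO,PSO}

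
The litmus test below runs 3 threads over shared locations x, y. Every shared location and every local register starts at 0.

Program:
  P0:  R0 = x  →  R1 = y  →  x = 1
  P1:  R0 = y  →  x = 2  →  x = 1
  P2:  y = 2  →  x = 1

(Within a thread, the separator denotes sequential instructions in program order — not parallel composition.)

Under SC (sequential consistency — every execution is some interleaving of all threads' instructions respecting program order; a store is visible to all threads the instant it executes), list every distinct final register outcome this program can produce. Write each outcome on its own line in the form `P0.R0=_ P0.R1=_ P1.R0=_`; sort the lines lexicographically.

P0.R0=0 P0.R1=0 P1.R0=0
P0.R0=0 P0.R1=0 P1.R0=2
P0.R0=0 P0.R1=2 P1.R0=0
P0.R0=0 P0.R1=2 P1.R0=2
P0.R0=1 P0.R1=0 P1.R0=0
P0.R0=1 P0.R1=2 P1.R0=0
P0.R0=1 P0.R1=2 P1.R0=2
P0.R0=2 P0.R1=0 P1.R0=0
P0.R0=2 P0.R1=2 P1.R0=0
P0.R0=2 P0.R1=2 P1.R0=2

outcome vector order: (P0.R0,P0.R1,P1.R0)
|SC outcomes| = 10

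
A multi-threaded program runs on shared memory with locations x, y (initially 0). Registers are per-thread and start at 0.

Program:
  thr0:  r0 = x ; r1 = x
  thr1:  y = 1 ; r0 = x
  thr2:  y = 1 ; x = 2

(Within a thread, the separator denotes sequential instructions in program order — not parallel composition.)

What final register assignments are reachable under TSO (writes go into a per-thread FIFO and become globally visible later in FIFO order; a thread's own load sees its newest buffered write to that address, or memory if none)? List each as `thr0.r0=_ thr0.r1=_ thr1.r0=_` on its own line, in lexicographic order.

thr0.r0=0 thr0.r1=0 thr1.r0=0
thr0.r0=0 thr0.r1=0 thr1.r0=2
thr0.r0=0 thr0.r1=2 thr1.r0=0
thr0.r0=0 thr0.r1=2 thr1.r0=2
thr0.r0=2 thr0.r1=2 thr1.r0=0
thr0.r0=2 thr0.r1=2 thr1.r0=2

outcome vector order: (thr0.r0,thr0.r1,thr1.r0)
|TSO outcomes| = 6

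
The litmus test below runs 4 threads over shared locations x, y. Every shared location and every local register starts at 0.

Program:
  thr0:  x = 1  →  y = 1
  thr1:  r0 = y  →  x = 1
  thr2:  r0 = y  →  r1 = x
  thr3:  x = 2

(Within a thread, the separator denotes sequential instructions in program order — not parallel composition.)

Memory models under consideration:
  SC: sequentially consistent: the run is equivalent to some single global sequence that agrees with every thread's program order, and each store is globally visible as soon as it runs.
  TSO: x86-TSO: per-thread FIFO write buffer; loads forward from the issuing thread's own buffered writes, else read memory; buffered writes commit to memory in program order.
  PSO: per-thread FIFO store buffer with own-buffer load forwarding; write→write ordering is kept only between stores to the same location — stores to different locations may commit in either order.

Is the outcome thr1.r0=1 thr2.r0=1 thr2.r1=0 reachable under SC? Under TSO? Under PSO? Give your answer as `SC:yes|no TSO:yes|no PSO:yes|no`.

outcome vector order: (thr1.r0,thr2.r0,thr2.r1)
SC (10): 0/0/0, 0/0/1, 0/0/2, 0/1/1, 0/1/2, 1/0/0, 1/0/1, 1/0/2, 1/1/1, 1/1/2
TSO (10): 0/0/0, 0/0/1, 0/0/2, 0/1/1, 0/1/2, 1/0/0, 1/0/1, 1/0/2, 1/1/1, 1/1/2
PSO (12): 0/0/0, 0/0/1, 0/0/2, 0/1/0, 0/1/1, 0/1/2, 1/0/0, 1/0/1, 1/0/2, 1/1/0, 1/1/1, 1/1/2
target 1/1/0 ∈ {PSO}

SC:no TSO:no PSO:yes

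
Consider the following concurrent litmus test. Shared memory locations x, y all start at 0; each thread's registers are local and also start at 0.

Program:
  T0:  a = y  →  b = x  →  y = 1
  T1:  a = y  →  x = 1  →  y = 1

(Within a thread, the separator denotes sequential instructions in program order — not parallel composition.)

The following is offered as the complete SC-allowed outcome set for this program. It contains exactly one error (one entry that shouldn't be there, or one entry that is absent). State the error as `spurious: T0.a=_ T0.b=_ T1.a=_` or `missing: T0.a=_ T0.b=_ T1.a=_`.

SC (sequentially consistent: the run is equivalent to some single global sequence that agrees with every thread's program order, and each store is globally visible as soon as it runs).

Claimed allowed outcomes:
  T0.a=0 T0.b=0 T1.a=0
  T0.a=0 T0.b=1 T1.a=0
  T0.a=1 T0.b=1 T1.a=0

outcome vector order: (T0.a,T0.b,T1.a)
[SC] allowed = {<0 0 0>, <0 0 1>, <0 1 0>, <1 1 0>}
SC∖claimed = {<0 0 1>}

missing: T0.a=0 T0.b=0 T1.a=1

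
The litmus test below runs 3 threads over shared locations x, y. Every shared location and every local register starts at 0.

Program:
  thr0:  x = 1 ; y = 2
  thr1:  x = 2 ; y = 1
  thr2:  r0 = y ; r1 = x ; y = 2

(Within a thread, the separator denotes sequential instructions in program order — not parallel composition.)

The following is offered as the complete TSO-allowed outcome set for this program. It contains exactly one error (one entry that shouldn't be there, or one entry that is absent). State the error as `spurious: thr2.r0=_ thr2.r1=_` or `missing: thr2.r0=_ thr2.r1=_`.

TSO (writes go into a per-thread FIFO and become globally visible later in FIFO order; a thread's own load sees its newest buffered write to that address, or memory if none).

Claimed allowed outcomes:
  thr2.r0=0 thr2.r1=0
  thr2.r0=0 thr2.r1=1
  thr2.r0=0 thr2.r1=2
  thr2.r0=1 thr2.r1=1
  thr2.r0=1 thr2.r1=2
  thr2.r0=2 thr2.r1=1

missing: thr2.r0=2 thr2.r1=2

outcome vector order: (thr2.r0,thr2.r1)
TSO (7): (0,0) (0,1) (0,2) (1,1) (1,2) (2,1) (2,2)
TSO∖claimed = {(2,2)}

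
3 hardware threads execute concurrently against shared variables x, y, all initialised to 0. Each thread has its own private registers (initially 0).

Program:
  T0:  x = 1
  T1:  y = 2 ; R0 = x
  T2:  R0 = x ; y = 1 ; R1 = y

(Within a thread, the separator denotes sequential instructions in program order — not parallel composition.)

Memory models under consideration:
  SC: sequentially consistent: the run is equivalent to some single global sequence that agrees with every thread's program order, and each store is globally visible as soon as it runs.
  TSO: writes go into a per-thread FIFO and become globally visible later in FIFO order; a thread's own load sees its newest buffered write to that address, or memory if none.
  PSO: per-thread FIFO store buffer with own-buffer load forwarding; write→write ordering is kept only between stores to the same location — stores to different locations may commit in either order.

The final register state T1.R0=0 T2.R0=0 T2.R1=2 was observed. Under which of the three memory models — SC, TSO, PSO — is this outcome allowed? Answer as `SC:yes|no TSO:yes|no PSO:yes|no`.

SC:yes TSO:yes PSO:yes

outcome vector order: (T1.R0,T2.R0,T2.R1)
SC (7): 001, 002, 011, 101, 102, 111, 112
TSO (8): 001, 002, 011, 012, 101, 102, 111, 112
PSO (8): 001, 002, 011, 012, 101, 102, 111, 112
target 002 ∈ {SC,TSO,PSO}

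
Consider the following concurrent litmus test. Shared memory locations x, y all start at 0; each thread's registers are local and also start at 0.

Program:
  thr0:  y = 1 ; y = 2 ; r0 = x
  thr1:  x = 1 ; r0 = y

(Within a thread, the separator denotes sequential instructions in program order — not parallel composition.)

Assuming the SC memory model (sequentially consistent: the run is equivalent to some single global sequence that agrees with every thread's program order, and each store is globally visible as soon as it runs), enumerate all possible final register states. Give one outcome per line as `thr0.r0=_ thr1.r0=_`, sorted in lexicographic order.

outcome vector order: (thr0.r0,thr1.r0)
|SC outcomes| = 4

thr0.r0=0 thr1.r0=2
thr0.r0=1 thr1.r0=0
thr0.r0=1 thr1.r0=1
thr0.r0=1 thr1.r0=2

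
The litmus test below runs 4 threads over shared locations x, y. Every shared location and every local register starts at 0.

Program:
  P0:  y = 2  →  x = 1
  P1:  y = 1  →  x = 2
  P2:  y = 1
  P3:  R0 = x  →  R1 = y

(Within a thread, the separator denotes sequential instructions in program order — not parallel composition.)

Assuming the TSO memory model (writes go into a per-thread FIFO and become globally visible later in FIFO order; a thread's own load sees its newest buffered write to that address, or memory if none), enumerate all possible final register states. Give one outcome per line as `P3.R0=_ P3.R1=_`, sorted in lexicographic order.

outcome vector order: (P3.R0,P3.R1)
|TSO outcomes| = 7

P3.R0=0 P3.R1=0
P3.R0=0 P3.R1=1
P3.R0=0 P3.R1=2
P3.R0=1 P3.R1=1
P3.R0=1 P3.R1=2
P3.R0=2 P3.R1=1
P3.R0=2 P3.R1=2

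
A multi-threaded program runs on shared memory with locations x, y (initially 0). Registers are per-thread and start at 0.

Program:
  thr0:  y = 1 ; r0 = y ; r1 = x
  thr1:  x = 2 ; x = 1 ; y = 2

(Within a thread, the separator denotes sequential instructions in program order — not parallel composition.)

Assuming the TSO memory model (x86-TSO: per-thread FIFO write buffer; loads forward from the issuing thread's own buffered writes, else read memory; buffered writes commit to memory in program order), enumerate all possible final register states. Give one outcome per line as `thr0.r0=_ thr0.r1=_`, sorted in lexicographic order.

thr0.r0=1 thr0.r1=0
thr0.r0=1 thr0.r1=1
thr0.r0=1 thr0.r1=2
thr0.r0=2 thr0.r1=1

outcome vector order: (thr0.r0,thr0.r1)
|TSO outcomes| = 4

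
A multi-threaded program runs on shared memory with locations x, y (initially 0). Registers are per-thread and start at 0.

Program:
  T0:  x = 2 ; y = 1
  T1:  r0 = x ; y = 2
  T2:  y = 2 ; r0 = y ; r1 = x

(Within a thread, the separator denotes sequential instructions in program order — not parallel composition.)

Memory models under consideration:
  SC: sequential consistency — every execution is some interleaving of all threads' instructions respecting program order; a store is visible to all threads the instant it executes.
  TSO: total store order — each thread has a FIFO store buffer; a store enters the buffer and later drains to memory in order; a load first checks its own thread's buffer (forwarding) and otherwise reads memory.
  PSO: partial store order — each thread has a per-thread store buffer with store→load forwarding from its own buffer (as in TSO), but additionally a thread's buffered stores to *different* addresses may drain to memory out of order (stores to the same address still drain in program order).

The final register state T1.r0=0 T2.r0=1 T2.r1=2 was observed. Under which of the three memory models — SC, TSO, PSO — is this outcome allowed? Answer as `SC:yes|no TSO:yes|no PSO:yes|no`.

outcome vector order: (T1.r0,T2.r0,T2.r1)
SC: 6 outcomes — {(0,1,2) (0,2,0) (0,2,2) (2,1,2) (2,2,0) (2,2,2)}
TSO: 6 outcomes — {(0,1,2) (0,2,0) (0,2,2) (2,1,2) (2,2,0) (2,2,2)}
PSO: 8 outcomes — {(0,1,0) (0,1,2) (0,2,0) (0,2,2) (2,1,0) (2,1,2) (2,2,0) (2,2,2)}
target (0,1,2) ∈ {SC,TSO,PSO}

SC:yes TSO:yes PSO:yes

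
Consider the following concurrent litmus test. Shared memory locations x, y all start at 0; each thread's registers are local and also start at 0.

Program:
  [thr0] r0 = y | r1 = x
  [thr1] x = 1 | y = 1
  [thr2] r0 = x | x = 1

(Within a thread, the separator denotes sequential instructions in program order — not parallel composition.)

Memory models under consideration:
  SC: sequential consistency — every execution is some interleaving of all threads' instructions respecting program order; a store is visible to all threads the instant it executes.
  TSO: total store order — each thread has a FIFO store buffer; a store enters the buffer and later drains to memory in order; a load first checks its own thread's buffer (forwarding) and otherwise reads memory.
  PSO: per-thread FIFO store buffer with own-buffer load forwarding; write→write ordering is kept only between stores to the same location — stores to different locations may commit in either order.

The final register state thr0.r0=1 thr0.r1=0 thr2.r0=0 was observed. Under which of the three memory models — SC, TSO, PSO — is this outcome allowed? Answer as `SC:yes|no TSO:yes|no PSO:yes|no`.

outcome vector order: (thr0.r0,thr0.r1,thr2.r0)
SC: 6 outcomes — {000, 001, 010, 011, 110, 111}
TSO: 6 outcomes — {000, 001, 010, 011, 110, 111}
PSO: 8 outcomes — {000, 001, 010, 011, 100, 101, 110, 111}
target 100 ∈ {PSO}

SC:no TSO:no PSO:yes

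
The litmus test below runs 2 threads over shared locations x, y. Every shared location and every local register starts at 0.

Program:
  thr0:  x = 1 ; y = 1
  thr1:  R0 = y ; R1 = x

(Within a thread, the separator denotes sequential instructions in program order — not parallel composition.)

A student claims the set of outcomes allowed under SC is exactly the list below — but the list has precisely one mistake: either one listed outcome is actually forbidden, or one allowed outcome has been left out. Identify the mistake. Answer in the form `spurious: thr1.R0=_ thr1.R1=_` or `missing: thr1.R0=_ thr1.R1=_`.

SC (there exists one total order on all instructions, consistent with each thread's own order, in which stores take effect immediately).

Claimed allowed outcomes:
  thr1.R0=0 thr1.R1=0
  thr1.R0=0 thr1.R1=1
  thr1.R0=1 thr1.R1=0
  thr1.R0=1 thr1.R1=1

spurious: thr1.R0=1 thr1.R1=0

outcome vector order: (thr1.R0,thr1.R1)
SC: 3 outcomes — {<0 0>; <0 1>; <1 1>}
claimed∖SC = {<1 0>}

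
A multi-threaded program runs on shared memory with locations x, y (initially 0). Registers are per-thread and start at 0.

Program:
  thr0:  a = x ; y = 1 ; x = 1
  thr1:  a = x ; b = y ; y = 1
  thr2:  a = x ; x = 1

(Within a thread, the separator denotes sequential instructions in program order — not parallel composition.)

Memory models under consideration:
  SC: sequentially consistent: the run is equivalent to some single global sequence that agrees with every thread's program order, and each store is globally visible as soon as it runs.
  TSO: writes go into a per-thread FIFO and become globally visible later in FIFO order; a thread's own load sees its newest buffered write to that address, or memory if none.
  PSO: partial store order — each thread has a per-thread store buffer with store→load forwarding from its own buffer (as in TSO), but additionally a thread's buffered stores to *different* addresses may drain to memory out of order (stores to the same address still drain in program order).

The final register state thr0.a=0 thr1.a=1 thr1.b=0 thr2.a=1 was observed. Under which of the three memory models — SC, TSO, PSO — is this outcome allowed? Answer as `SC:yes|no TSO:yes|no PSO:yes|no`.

outcome vector order: (thr0.a,thr1.a,thr1.b,thr2.a)
SC (11): 0000; 0001; 0010; 0011; 0100; 0110; 0111; 1000; 1010; 1100; 1110
TSO (11): 0000; 0001; 0010; 0011; 0100; 0110; 0111; 1000; 1010; 1100; 1110
PSO (12): 0000; 0001; 0010; 0011; 0100; 0101; 0110; 0111; 1000; 1010; 1100; 1110
target 0101 ∈ {PSO}

SC:no TSO:no PSO:yes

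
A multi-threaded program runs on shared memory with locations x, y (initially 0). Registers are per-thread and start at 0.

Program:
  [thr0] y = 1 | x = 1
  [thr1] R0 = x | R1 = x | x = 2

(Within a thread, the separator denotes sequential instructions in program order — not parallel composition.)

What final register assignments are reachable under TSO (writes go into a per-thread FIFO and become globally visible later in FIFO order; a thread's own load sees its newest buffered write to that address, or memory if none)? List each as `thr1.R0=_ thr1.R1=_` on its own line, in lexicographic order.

thr1.R0=0 thr1.R1=0
thr1.R0=0 thr1.R1=1
thr1.R0=1 thr1.R1=1

outcome vector order: (thr1.R0,thr1.R1)
|TSO outcomes| = 3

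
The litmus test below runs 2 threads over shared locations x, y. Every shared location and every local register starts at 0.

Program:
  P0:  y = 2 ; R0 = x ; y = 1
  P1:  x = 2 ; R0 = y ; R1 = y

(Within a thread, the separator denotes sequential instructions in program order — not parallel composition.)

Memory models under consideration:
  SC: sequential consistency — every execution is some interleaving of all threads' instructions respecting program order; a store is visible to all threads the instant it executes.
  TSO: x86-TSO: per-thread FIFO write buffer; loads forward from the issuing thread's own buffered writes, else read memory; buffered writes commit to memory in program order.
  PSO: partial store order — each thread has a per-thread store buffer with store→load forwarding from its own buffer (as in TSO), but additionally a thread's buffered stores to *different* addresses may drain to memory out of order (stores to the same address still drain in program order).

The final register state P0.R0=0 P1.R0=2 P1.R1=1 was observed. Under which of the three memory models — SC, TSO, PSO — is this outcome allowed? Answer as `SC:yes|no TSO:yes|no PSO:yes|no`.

SC:yes TSO:yes PSO:yes

outcome vector order: (P0.R0,P1.R0,P1.R1)
SC: 9 outcomes — {(0,1,1), (0,2,1), (0,2,2), (2,0,0), (2,0,1), (2,0,2), (2,1,1), (2,2,1), (2,2,2)}
TSO: 12 outcomes — {(0,0,0), (0,0,1), (0,0,2), (0,1,1), (0,2,1), (0,2,2), (2,0,0), (2,0,1), (2,0,2), (2,1,1), (2,2,1), (2,2,2)}
PSO: 12 outcomes — {(0,0,0), (0,0,1), (0,0,2), (0,1,1), (0,2,1), (0,2,2), (2,0,0), (2,0,1), (2,0,2), (2,1,1), (2,2,1), (2,2,2)}
target (0,2,1) ∈ {SC,TSO,PSO}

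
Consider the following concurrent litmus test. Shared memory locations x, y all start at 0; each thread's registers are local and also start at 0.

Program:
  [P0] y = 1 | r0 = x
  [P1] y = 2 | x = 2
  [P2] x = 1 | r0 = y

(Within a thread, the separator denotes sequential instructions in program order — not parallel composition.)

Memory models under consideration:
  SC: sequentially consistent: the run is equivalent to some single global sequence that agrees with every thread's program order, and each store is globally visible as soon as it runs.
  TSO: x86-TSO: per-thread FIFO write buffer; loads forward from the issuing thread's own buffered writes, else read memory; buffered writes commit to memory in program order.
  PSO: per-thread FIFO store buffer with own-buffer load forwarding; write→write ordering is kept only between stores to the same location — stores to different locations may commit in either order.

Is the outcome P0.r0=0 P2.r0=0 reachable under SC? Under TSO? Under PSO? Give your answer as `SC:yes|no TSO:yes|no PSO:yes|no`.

outcome vector order: (P0.r0,P2.r0)
SC: 8 outcomes — {(0,1); (0,2); (1,0); (1,1); (1,2); (2,0); (2,1); (2,2)}
TSO: 9 outcomes — {(0,0); (0,1); (0,2); (1,0); (1,1); (1,2); (2,0); (2,1); (2,2)}
PSO: 9 outcomes — {(0,0); (0,1); (0,2); (1,0); (1,1); (1,2); (2,0); (2,1); (2,2)}
target (0,0) ∈ {TSO,PSO}

SC:no TSO:yes PSO:yes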